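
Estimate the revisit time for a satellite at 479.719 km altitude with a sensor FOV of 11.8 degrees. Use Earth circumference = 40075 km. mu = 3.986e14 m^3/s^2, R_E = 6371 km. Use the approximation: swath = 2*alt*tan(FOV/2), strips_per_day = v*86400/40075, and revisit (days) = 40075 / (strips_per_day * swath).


swath = 2*479.719*tan(0.1029744) = 99.1483 km
v = sqrt(mu/r) = 7627.8224 m/s = 7.6278 km/s
strips/day = v*86400/40075 = 7.6278*86400/40075 = 16.4453
coverage/day = strips * swath = 16.4453 * 99.1483 = 1630.5193 km
revisit = 40075 / 1630.5193 = 24.5781 days

24.5781 days


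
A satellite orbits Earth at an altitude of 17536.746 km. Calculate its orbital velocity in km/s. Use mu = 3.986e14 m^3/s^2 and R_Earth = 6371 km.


r = R_E + alt = 6371.0 + 17536.746 = 23907.7460 km = 2.3907746e+07 m
v = sqrt(mu/r) = sqrt(3.986e14 / 2.3907746e+07) = 4083.1876 m/s = 4.0832 km/s

4.0832 km/s


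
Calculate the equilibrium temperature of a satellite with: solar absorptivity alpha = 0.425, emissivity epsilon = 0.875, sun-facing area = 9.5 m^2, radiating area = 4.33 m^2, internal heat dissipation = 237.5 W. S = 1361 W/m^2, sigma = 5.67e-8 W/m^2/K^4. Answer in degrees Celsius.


Numerator = alpha*S*A_sun + Q_int = 0.425*1361*9.5 + 237.5 = 5732.5375 W
Denominator = eps*sigma*A_rad = 0.875*5.67e-8*4.33 = 2.1482212e-07 W/K^4
T^4 = 2.6685042e+10 K^4
T = 404.1727 K = 131.0227 C

131.0227 degrees Celsius


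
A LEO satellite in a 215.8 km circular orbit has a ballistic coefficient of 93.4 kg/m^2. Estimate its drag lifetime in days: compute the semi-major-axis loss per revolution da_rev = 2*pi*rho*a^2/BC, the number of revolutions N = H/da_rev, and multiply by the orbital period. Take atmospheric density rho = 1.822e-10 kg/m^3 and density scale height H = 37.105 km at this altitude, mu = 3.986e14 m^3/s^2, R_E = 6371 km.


a = R_E + alt = 6586.8000 km = 6.5868e+06 m
da_rev = 2*pi*rho*a^2/BC = 2*pi*1.822e-10*(6.5868e+06)^2/93.4 = 531.777941 m per revolution
N = H/da_rev = 37105.0000 m / 531.777941 m = 69.7754 revolutions
P = 2*pi*sqrt(a^3/mu) = 5320.1385 s
lifetime = N*P = 69.7754 * 5320.1385 = 371214.6043 s = 4.2965 days

4.2965 days


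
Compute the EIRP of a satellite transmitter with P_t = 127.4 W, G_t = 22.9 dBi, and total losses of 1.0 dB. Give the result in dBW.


Pt = 127.4 W = 21.0517 dBW
EIRP = Pt_dBW + Gt - losses = 21.0517 + 22.9 - 1.0 = 42.9517 dBW

42.9517 dBW


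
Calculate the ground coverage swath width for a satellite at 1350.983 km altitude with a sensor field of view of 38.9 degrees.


FOV = 38.9 deg = 0.6789331 rad
swath = 2 * alt * tan(FOV/2) = 2 * 1350.983 * tan(0.3394665)
swath = 2 * 1350.983 * 0.3531368
swath = 954.1636 km

954.1636 km


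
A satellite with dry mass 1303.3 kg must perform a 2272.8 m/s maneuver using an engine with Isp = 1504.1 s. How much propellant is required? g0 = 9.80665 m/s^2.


ve = Isp * g0 = 1504.1 * 9.80665 = 14750.182265 m/s
mass ratio = exp(dv/ve) = exp(2272.8/14750.182265) = 1.16659148
m_prop = m_dry * (mr - 1) = 1303.3 * (1.16659148 - 1)
m_prop = 217.1187 kg

217.1187 kg


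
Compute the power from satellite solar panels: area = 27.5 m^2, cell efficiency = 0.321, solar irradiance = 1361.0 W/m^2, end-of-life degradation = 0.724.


P = area * eta * S * degradation
P = 27.5 * 0.321 * 1361.0 * 0.724
P = 8698.3007 W

8698.3007 W


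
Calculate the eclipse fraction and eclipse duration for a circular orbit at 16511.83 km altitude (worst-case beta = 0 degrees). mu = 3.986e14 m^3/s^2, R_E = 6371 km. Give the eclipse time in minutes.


r = 22882.8300 km
T = 574.1489 min
Eclipse fraction = arcsin(R_E/r)/pi = arcsin(6371.0000/22882.8300)/pi
= arcsin(0.2784184)/pi = 0.08981017
Eclipse duration = 0.08981017 * 574.1489 = 51.5644 min

51.5644 minutes


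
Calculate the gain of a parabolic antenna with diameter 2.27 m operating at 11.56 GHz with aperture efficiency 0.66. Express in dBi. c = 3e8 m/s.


lambda = c/f = 3e8 / 1.156e+10 = 0.02595156 m
G = eta*(pi*D/lambda)^2 = 0.66*(pi*2.27/0.02595156)^2
G = 49838.9121 (linear)
G = 10*log10(49838.9121) = 46.9757 dBi

46.9757 dBi


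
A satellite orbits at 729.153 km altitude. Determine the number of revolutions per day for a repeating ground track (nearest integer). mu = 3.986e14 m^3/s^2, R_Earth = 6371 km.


r = 7.100153e+06 m
T = 2*pi*sqrt(r^3/mu) = 5954.0542 s = 99.2342 min
revs/day = 1440 / 99.2342 = 14.5111
Rounded: 15 revolutions per day

15 revolutions per day


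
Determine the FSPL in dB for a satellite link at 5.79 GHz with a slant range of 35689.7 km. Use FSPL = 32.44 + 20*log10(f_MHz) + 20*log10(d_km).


f = 5.79 GHz = 5790.0000 MHz
d = 35689.7 km
FSPL = 32.44 + 20*log10(5790.0000) + 20*log10(35689.7)
FSPL = 32.44 + 75.2536 + 91.0509
FSPL = 198.7444 dB

198.7444 dB


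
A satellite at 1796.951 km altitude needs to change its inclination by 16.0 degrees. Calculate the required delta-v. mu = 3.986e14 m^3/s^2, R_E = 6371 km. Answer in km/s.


r = 8167.9510 km = 8.167951e+06 m
V = sqrt(mu/r) = 6985.7347 m/s
di = 16.0 deg = 0.2792527 rad
dV = 2*V*sin(di/2) = 2*6985.7347*sin(0.1396263)
dV = 1944.4527 m/s = 1.9445 km/s

1.9445 km/s


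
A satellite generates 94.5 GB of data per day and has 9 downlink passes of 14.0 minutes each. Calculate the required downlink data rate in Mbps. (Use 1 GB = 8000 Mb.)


total contact time = 9 * 14.0 * 60 = 7560.0000 s
data = 94.5 GB = 756000.0000 Mb
rate = 756000.0000 / 7560.0000 = 100.0000 Mbps

100.0000 Mbps


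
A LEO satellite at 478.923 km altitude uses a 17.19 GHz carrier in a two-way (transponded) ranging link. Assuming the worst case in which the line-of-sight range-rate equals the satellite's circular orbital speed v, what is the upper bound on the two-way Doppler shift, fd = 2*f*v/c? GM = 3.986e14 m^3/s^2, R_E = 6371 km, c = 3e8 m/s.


r = 6.849923e+06 m
v = sqrt(mu/r) = 7628.2655 m/s (worst-case radial velocity)
f = 17.19 GHz = 1.719e+10 Hz
fd = 2*f*v/c = 2*1.719e+10*7628.2655/3.0e+08
fd = 874199.2308 Hz

874199.2308 Hz


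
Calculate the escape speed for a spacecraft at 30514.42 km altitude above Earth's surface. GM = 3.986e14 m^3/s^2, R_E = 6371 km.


r = 6371.0 + 30514.42 = 36885.4200 km = 3.688542e+07 m
v_esc = sqrt(2*mu/r) = sqrt(2*3.986e14 / 3.688542e+07)
v_esc = 4648.9650 m/s = 4.6490 km/s

4.6490 km/s


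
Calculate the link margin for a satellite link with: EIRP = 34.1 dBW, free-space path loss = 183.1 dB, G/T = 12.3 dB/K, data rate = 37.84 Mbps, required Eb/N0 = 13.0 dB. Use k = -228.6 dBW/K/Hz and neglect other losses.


C/N0 = EIRP - FSPL + G/T - k = 34.1 - 183.1 + 12.3 - (-228.6)
C/N0 = 91.9000 dB-Hz
R_b = 37.84 Mbps = 3.784e+07 bps -> 10*log10(R_b) = 75.7795 dB-Hz
Eb/N0 = C/N0 - 10*log10(R_b) = 91.9000 - 75.7795 = 16.1205 dB
Margin = Eb/N0 - Eb/N0_req = 16.1205 - 13.0 = 3.1205 dB (link closes)

3.1205 dB


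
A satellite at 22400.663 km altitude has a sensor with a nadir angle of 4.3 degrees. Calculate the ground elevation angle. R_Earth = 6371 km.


r = R_E + alt = 28771.6630 km
Law of sines in the satellite / Earth-center / ground-point triangle:
  sin(nadir)/R_E = sin(90 + el)/r  =>  cos(el) = (r/R_E)*sin(nadir)
cos(el) = (28771.6630 / 6371.0000) * sin(4.3 deg) = 0.3386066
el = arccos(0.3386066) = 70.2080 deg
(Earth-central angle = 90 - nadir - el = 15.4920 deg)

70.2080 degrees


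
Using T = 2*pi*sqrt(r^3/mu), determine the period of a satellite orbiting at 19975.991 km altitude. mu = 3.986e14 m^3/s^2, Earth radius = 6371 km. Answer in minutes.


r = 26346.9910 km = 2.6346991e+07 m
T = 2*pi*sqrt(r^3/mu) = 2*pi*sqrt(1.8289131e+22 / 3.986e14)
T = 42560.6014 s = 709.3434 min

709.3434 minutes


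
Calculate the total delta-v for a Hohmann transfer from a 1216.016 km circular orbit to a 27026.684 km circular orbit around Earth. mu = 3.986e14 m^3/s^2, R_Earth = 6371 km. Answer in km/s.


r1 = 7587.0160 km = 7.587016e+06 m
r2 = 33397.6840 km = 3.3397684e+07 m
dv1 = sqrt(mu/r1)*(sqrt(2*r2/(r1+r2)) - 1) = 2005.0247 m/s
dv2 = sqrt(mu/r2)*(1 - sqrt(2*r1/(r1+r2))) = 1352.6169 m/s
total dv = |dv1| + |dv2| = 2005.0247 + 1352.6169 = 3357.6416 m/s = 3.3576 km/s

3.3576 km/s


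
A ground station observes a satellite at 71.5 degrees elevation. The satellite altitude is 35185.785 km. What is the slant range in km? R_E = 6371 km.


h = 35185.785 km, el = 71.5 deg
d = -R_E*sin(el) + sqrt((R_E*sin(el))^2 + 2*R_E*h + h^2)
d = -6371.0000*sin(1.2479) + sqrt((6371.0000*0.9483237)^2 + 2*6371.0000*35185.785 + 35185.785^2)
d = 35465.8163 km

35465.8163 km


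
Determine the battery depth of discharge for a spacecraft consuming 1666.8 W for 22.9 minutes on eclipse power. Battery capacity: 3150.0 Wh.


E_used = P * t / 60 = 1666.8 * 22.9 / 60 = 636.1620 Wh
DOD = E_used / E_total * 100 = 636.1620 / 3150.0 * 100
DOD = 20.1956 %

20.1956 %


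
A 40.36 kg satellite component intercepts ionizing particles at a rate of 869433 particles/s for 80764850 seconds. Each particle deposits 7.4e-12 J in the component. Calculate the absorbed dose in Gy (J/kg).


Total energy deposited = rate * time * E_per
  = 869433 * 80764850 * 7.4e-12 = 519.6252 J
Dose = E_total / mass = 519.6252 / 40.36
Dose = 12.8748 Gy

12.8748 Gy


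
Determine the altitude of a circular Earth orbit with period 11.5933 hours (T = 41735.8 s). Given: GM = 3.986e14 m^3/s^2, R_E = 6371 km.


T = 41735.8 s
r = (mu*T^2/(4*pi^2))^(1/3) = (3.986e14 * 41735.8^2 / (4*pi^2))^(1/3)
r = 2.6005488e+07 m = 26005.4884 km
alt = r - R_E = 26005.4884 - 6371 = 19634.4884 km

19634.4884 km


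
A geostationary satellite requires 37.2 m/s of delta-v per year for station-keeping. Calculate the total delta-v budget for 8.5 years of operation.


dV = rate * years = 37.2 * 8.5
dV = 316.2000 m/s

316.2000 m/s


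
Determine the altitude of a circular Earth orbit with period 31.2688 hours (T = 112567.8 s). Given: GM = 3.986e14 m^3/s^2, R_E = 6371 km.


T = 112567.8 s
r = (mu*T^2/(4*pi^2))^(1/3) = (3.986e14 * 112567.8^2 / (4*pi^2))^(1/3)
r = 5.038895e+07 m = 50388.9496 km
alt = r - R_E = 50388.9496 - 6371 = 44017.9496 km

44017.9496 km


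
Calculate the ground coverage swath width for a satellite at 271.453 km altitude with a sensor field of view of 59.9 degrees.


FOV = 59.9 deg = 1.0455 rad
swath = 2 * alt * tan(FOV/2) = 2 * 271.453 * tan(0.5227261)
swath = 2 * 271.453 * 0.5761873
swath = 312.8155 km

312.8155 km


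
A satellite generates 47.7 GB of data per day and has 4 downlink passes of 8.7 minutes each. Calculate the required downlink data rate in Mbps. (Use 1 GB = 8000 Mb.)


total contact time = 4 * 8.7 * 60 = 2088.0000 s
data = 47.7 GB = 381600.0000 Mb
rate = 381600.0000 / 2088.0000 = 182.7586 Mbps

182.7586 Mbps


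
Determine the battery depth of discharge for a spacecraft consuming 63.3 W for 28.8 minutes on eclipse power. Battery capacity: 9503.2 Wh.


E_used = P * t / 60 = 63.3 * 28.8 / 60 = 30.3840 Wh
DOD = E_used / E_total * 100 = 30.3840 / 9503.2 * 100
DOD = 0.3197239 %

0.3197 %


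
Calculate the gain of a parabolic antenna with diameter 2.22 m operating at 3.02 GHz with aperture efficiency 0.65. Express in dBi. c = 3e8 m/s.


lambda = c/f = 3e8 / 3.02e+09 = 0.09933775 m
G = eta*(pi*D/lambda)^2 = 0.65*(pi*2.22/0.09933775)^2
G = 3203.9847 (linear)
G = 10*log10(3203.9847) = 35.0569 dBi

35.0569 dBi


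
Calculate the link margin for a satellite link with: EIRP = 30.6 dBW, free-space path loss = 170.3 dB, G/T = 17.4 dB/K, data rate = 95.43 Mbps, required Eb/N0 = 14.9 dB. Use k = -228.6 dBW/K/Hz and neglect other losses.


C/N0 = EIRP - FSPL + G/T - k = 30.6 - 170.3 + 17.4 - (-228.6)
C/N0 = 106.3000 dB-Hz
R_b = 95.43 Mbps = 9.543e+07 bps -> 10*log10(R_b) = 79.7968 dB-Hz
Eb/N0 = C/N0 - 10*log10(R_b) = 106.3000 - 79.7968 = 26.5032 dB
Margin = Eb/N0 - Eb/N0_req = 26.5032 - 14.9 = 11.6032 dB (link closes)

11.6032 dB


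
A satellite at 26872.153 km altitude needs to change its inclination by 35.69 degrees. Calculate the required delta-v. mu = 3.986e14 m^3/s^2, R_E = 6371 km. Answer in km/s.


r = 33243.1530 km = 3.3243153e+07 m
V = sqrt(mu/r) = 3462.7213 m/s
di = 35.69 deg = 0.622908 rad
dV = 2*V*sin(di/2) = 2*3462.7213*sin(0.311454)
dV = 2122.2535 m/s = 2.1223 km/s

2.1223 km/s


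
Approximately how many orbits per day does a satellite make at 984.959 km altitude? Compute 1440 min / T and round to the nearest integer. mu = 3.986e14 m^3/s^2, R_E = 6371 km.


r = 7.355959e+06 m
T = 2*pi*sqrt(r^3/mu) = 6278.7063 s = 104.6451 min
revs/day = 1440 / 104.6451 = 13.7608
Rounded: 14 revolutions per day

14 revolutions per day


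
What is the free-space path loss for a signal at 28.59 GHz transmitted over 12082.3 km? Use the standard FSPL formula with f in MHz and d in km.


f = 28.59 GHz = 28590.0000 MHz
d = 12082.3 km
FSPL = 32.44 + 20*log10(28590.0000) + 20*log10(12082.3)
FSPL = 32.44 + 89.1243 + 81.6430
FSPL = 203.2073 dB

203.2073 dB


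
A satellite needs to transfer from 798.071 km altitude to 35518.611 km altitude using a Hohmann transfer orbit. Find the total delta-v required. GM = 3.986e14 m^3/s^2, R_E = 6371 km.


r1 = 7169.0710 km = 7.169071e+06 m
r2 = 41889.6110 km = 4.1889611e+07 m
dv1 = sqrt(mu/r1)*(sqrt(2*r2/(r1+r2)) - 1) = 2287.6903 m/s
dv2 = sqrt(mu/r2)*(1 - sqrt(2*r1/(r1+r2))) = 1417.0717 m/s
total dv = |dv1| + |dv2| = 2287.6903 + 1417.0717 = 3704.7620 m/s = 3.7048 km/s

3.7048 km/s


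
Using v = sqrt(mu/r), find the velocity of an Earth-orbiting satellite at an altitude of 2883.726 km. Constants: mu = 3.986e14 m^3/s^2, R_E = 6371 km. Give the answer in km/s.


r = R_E + alt = 6371.0 + 2883.726 = 9254.7260 km = 9.254726e+06 m
v = sqrt(mu/r) = sqrt(3.986e14 / 9.254726e+06) = 6562.7652 m/s = 6.5628 km/s

6.5628 km/s


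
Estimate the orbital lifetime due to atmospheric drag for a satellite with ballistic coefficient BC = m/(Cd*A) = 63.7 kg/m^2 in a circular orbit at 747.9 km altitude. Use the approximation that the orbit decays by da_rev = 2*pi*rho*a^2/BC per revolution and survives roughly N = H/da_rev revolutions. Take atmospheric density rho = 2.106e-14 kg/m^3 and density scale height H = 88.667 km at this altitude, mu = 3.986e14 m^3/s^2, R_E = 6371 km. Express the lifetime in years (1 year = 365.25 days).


a = R_E + alt = 7118.9000 km = 7.1189e+06 m
da_rev = 2*pi*rho*a^2/BC = 2*pi*2.106e-14*(7.1189e+06)^2/63.7 = 0.105274839 m per revolution
N = H/da_rev = 88667.0000 m / 0.105274839 m = 842243.0325 revolutions
P = 2*pi*sqrt(a^3/mu) = 5977.6511 s
lifetime = N*P = 842243.0325 * 5977.6511 = 5.034635e+09 s = 58271.2379 days
years = 58271.2379 / 365.25 = 159.5380 years

159.5380 years


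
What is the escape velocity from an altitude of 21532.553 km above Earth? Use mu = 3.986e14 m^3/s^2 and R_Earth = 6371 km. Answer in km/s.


r = 6371.0 + 21532.553 = 27903.5530 km = 2.7903553e+07 m
v_esc = sqrt(2*mu/r) = sqrt(2*3.986e14 / 2.7903553e+07)
v_esc = 5345.0761 m/s = 5.3451 km/s

5.3451 km/s


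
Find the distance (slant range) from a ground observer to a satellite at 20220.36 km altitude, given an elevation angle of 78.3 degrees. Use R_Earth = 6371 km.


h = 20220.36 km, el = 78.3 deg
d = -R_E*sin(el) + sqrt((R_E*sin(el))^2 + 2*R_E*h + h^2)
d = -6371.0000*sin(1.3666) + sqrt((6371.0000*0.9792228)^2 + 2*6371.0000*20220.36 + 20220.36^2)
d = 20321.3276 km

20321.3276 km


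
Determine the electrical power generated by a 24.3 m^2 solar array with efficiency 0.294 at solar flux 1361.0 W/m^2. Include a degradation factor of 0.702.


P = area * eta * S * degradation
P = 24.3 * 0.294 * 1361.0 * 0.702
P = 6825.7259 W

6825.7259 W


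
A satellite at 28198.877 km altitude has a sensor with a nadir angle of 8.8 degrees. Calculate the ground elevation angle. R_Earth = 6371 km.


r = R_E + alt = 34569.8770 km
Law of sines in the satellite / Earth-center / ground-point triangle:
  sin(nadir)/R_E = sin(90 + el)/r  =>  cos(el) = (r/R_E)*sin(nadir)
cos(el) = (34569.8770 / 6371.0000) * sin(8.8 deg) = 0.8301211
el = arccos(0.8301211) = 33.8888 deg
(Earth-central angle = 90 - nadir - el = 47.3112 deg)

33.8888 degrees


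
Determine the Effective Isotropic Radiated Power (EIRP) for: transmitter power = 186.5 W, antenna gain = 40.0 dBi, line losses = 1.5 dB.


Pt = 186.5 W = 22.7068 dBW
EIRP = Pt_dBW + Gt - losses = 22.7068 + 40.0 - 1.5 = 61.2068 dBW

61.2068 dBW


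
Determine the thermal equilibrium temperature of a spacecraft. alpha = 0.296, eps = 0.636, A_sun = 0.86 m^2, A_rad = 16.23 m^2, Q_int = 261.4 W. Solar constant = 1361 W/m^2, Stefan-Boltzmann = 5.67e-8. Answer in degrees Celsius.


Numerator = alpha*S*A_sun + Q_int = 0.296*1361*0.86 + 261.4 = 607.8562 W
Denominator = eps*sigma*A_rad = 0.636*5.67e-8*16.23 = 5.8527328e-07 W/K^4
T^4 = 1.0385852e+09 K^4
T = 179.5190 K = -93.6310 C

-93.6310 degrees Celsius


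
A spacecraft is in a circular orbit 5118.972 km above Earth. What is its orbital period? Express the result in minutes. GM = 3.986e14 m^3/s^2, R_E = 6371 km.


r = 11489.9720 km = 1.1489972e+07 m
T = 2*pi*sqrt(r^3/mu) = 2*pi*sqrt(1.5168999e+21 / 3.986e14)
T = 12257.1550 s = 204.2859 min

204.2859 minutes


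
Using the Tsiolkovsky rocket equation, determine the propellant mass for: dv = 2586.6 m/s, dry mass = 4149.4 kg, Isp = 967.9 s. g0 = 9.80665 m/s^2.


ve = Isp * g0 = 967.9 * 9.80665 = 9491.856535 m/s
mass ratio = exp(dv/ve) = exp(2586.6/9491.856535) = 1.31325302
m_prop = m_dry * (mr - 1) = 4149.4 * (1.31325302 - 1)
m_prop = 1299.8121 kg

1299.8121 kg


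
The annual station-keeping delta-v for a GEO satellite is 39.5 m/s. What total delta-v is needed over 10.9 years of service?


dV = rate * years = 39.5 * 10.9
dV = 430.5500 m/s

430.5500 m/s


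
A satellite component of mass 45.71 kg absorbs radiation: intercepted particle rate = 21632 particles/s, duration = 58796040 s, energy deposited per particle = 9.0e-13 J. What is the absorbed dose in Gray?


Total energy deposited = rate * time * E_per
  = 21632 * 58796040 * 9.0e-13 = 1.1447 J
Dose = E_total / mass = 1.1447 / 45.71
Dose = 0.02504241 Gy

0.0250 Gy


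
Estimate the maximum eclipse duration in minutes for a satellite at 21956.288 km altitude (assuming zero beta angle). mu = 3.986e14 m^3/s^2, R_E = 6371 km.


r = 28327.2880 km
T = 790.8015 min
Eclipse fraction = arcsin(R_E/r)/pi = arcsin(6371.0000/28327.2880)/pi
= arcsin(0.2249068)/pi = 0.07220777
Eclipse duration = 0.07220777 * 790.8015 = 57.1020 min

57.1020 minutes


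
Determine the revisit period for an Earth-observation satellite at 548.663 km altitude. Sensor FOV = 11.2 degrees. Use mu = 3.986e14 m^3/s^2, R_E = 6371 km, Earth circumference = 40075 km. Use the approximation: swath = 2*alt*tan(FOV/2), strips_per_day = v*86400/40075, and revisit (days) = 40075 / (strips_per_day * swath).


swath = 2*548.663*tan(0.09773844) = 107.5938 km
v = sqrt(mu/r) = 7589.7274 m/s = 7.5897 km/s
strips/day = v*86400/40075 = 7.5897*86400/40075 = 16.3631
coverage/day = strips * swath = 16.3631 * 107.5938 = 1760.5706 km
revisit = 40075 / 1760.5706 = 22.7625 days

22.7625 days


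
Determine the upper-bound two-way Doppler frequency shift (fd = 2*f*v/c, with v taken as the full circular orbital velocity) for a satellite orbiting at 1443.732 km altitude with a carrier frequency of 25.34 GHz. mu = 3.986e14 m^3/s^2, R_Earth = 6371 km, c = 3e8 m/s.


r = 7.814732e+06 m
v = sqrt(mu/r) = 7141.8644 m/s (worst-case radial velocity)
f = 25.34 GHz = 2.534e+10 Hz
fd = 2*f*v/c = 2*2.534e+10*7141.8644/3.0e+08
fd = 1.206499e+06 Hz

1.2065e+06 Hz


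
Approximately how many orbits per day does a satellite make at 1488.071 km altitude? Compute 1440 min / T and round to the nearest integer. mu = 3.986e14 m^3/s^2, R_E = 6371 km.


r = 7.859071e+06 m
T = 2*pi*sqrt(r^3/mu) = 6933.7478 s = 115.5625 min
revs/day = 1440 / 115.5625 = 12.4608
Rounded: 12 revolutions per day

12 revolutions per day


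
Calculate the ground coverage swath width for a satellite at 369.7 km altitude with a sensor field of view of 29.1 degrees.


FOV = 29.1 deg = 0.5078908 rad
swath = 2 * alt * tan(FOV/2) = 2 * 369.7 * tan(0.2539454)
swath = 2 * 369.7 * 0.2595488
swath = 191.9104 km

191.9104 km


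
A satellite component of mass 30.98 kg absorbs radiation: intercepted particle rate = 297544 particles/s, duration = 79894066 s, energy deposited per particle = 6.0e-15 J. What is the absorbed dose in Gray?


Total energy deposited = rate * time * E_per
  = 297544 * 79894066 * 6.0e-15 = 0.142632 J
Dose = E_total / mass = 0.142632 / 30.98
Dose = 0.004604003 Gy

0.0046 Gy


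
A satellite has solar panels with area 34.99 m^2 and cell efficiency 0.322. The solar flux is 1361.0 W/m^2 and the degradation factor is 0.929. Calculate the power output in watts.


P = area * eta * S * degradation
P = 34.99 * 0.322 * 1361.0 * 0.929
P = 14245.3674 W

14245.3674 W


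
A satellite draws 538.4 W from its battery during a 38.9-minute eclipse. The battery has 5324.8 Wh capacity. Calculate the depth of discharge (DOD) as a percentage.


E_used = P * t / 60 = 538.4 * 38.9 / 60 = 349.0627 Wh
DOD = E_used / E_total * 100 = 349.0627 / 5324.8 * 100
DOD = 6.5554 %

6.5554 %


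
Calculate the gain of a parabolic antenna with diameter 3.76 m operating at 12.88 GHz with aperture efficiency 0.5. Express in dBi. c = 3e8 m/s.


lambda = c/f = 3e8 / 1.288e+10 = 0.02329193 m
G = eta*(pi*D/lambda)^2 = 0.5*(pi*3.76/0.02329193)^2
G = 128598.1308 (linear)
G = 10*log10(128598.1308) = 51.0923 dBi

51.0923 dBi


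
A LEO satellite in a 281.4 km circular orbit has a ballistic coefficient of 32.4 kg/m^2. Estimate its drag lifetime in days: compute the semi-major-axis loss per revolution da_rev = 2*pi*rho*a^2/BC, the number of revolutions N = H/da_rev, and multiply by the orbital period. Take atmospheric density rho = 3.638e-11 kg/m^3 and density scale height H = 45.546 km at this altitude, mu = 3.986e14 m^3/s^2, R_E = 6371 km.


a = R_E + alt = 6652.4000 km = 6.6524e+06 m
da_rev = 2*pi*rho*a^2/BC = 2*pi*3.638e-11*(6.6524e+06)^2/32.4 = 312.215358 m per revolution
N = H/da_rev = 45546.0000 m / 312.215358 m = 145.8801 revolutions
P = 2*pi*sqrt(a^3/mu) = 5399.8134 s
lifetime = N*P = 145.8801 * 5399.8134 = 787725.1883 s = 9.1172 days

9.1172 days


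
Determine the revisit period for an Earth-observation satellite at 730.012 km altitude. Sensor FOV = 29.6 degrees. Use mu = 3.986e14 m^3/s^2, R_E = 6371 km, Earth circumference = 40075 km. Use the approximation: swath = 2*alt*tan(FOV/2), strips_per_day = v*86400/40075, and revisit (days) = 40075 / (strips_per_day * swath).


swath = 2*730.012*tan(0.2583087) = 385.7550 km
v = sqrt(mu/r) = 7492.1855 m/s = 7.4922 km/s
strips/day = v*86400/40075 = 7.4922*86400/40075 = 16.1528
coverage/day = strips * swath = 16.1528 * 385.7550 = 6231.0362 km
revisit = 40075 / 6231.0362 = 6.4315 days

6.4315 days


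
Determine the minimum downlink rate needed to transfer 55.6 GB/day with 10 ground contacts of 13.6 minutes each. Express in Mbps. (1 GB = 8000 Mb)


total contact time = 10 * 13.6 * 60 = 8160.0000 s
data = 55.6 GB = 444800.0000 Mb
rate = 444800.0000 / 8160.0000 = 54.5098 Mbps

54.5098 Mbps


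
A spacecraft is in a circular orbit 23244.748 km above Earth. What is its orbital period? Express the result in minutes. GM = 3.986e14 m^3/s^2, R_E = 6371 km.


r = 29615.7480 km = 2.9615748e+07 m
T = 2*pi*sqrt(r^3/mu) = 2*pi*sqrt(2.5975751e+22 / 3.986e14)
T = 50721.8728 s = 845.3645 min

845.3645 minutes


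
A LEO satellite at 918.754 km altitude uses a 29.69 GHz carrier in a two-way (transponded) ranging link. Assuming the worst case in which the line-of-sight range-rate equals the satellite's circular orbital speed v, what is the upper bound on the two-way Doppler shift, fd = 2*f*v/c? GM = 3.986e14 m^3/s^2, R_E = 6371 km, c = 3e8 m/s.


r = 7.289754e+06 m
v = sqrt(mu/r) = 7394.5578 m/s (worst-case radial velocity)
f = 29.69 GHz = 2.969e+10 Hz
fd = 2*f*v/c = 2*2.969e+10*7394.5578/3.0e+08
fd = 1.4636295e+06 Hz

1.4636e+06 Hz


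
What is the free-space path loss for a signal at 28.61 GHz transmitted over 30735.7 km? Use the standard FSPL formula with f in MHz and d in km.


f = 28.61 GHz = 28610.0000 MHz
d = 30735.7 km
FSPL = 32.44 + 20*log10(28610.0000) + 20*log10(30735.7)
FSPL = 32.44 + 89.1304 + 89.7529
FSPL = 211.3232 dB

211.3232 dB


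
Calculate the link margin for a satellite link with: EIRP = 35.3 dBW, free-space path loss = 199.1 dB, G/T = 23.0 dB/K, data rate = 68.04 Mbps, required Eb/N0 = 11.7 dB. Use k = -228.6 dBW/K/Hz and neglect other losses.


C/N0 = EIRP - FSPL + G/T - k = 35.3 - 199.1 + 23.0 - (-228.6)
C/N0 = 87.8000 dB-Hz
R_b = 68.04 Mbps = 6.804e+07 bps -> 10*log10(R_b) = 78.3276 dB-Hz
Eb/N0 = C/N0 - 10*log10(R_b) = 87.8000 - 78.3276 = 9.4724 dB
Margin = Eb/N0 - Eb/N0_req = 9.4724 - 11.7 = -2.2276 dB (negative margin: link does not close)

-2.2276 dB


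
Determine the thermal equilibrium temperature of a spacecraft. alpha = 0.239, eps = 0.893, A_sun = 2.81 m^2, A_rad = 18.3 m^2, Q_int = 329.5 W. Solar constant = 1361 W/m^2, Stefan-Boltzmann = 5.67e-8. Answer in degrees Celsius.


Numerator = alpha*S*A_sun + Q_int = 0.239*1361*2.81 + 329.5 = 1243.5340 W
Denominator = eps*sigma*A_rad = 0.893*5.67e-8*18.3 = 9.2658573e-07 W/K^4
T^4 = 1.3420604e+09 K^4
T = 191.4005 K = -81.7495 C

-81.7495 degrees Celsius


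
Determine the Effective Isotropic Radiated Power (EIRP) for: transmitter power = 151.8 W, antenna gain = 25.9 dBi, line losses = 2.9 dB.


Pt = 151.8 W = 21.8127 dBW
EIRP = Pt_dBW + Gt - losses = 21.8127 + 25.9 - 2.9 = 44.8127 dBW

44.8127 dBW


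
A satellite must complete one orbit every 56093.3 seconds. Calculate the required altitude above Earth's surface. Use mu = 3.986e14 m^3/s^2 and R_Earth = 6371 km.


T = 56093.3 s
r = (mu*T^2/(4*pi^2))^(1/3) = (3.986e14 * 56093.3^2 / (4*pi^2))^(1/3)
r = 3.1671345e+07 m = 31671.3454 km
alt = r - R_E = 31671.3454 - 6371 = 25300.3454 km

25300.3454 km


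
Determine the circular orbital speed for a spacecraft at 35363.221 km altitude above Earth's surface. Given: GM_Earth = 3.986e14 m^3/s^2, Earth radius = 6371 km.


r = R_E + alt = 6371.0 + 35363.221 = 41734.2210 km = 4.1734221e+07 m
v = sqrt(mu/r) = sqrt(3.986e14 / 4.1734221e+07) = 3090.4555 m/s = 3.0905 km/s

3.0905 km/s


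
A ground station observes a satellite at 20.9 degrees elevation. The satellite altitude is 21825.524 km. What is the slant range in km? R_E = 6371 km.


h = 21825.524 km, el = 20.9 deg
d = -R_E*sin(el) + sqrt((R_E*sin(el))^2 + 2*R_E*h + h^2)
d = -6371.0000*sin(0.3647738) + sqrt((6371.0000*0.356738)^2 + 2*6371.0000*21825.524 + 21825.524^2)
d = 25288.4240 km

25288.4240 km


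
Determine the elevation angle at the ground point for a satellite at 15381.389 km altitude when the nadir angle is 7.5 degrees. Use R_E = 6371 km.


r = R_E + alt = 21752.3890 km
Law of sines in the satellite / Earth-center / ground-point triangle:
  sin(nadir)/R_E = sin(90 + el)/r  =>  cos(el) = (r/R_E)*sin(nadir)
cos(el) = (21752.3890 / 6371.0000) * sin(7.5 deg) = 0.4456532
el = arccos(0.4456532) = 63.5349 deg
(Earth-central angle = 90 - nadir - el = 18.9651 deg)

63.5349 degrees


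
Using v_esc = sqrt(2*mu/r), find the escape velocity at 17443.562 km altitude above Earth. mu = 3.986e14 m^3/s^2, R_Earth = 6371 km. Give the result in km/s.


r = 6371.0 + 17443.562 = 23814.5620 km = 2.3814562e+07 m
v_esc = sqrt(2*mu/r) = sqrt(2*3.986e14 / 2.3814562e+07)
v_esc = 5785.7857 m/s = 5.7858 km/s

5.7858 km/s


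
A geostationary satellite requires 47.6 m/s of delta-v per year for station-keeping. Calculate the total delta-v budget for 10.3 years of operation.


dV = rate * years = 47.6 * 10.3
dV = 490.2800 m/s

490.2800 m/s


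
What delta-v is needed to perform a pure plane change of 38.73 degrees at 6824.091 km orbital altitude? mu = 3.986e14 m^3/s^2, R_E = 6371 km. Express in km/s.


r = 13195.0910 km = 1.3195091e+07 m
V = sqrt(mu/r) = 5496.1990 m/s
di = 38.73 deg = 0.675966 rad
dV = 2*V*sin(di/2) = 2*5496.1990*sin(0.337983)
dV = 3644.9131 m/s = 3.6449 km/s

3.6449 km/s


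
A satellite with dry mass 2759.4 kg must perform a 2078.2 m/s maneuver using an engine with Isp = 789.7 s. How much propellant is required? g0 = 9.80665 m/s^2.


ve = Isp * g0 = 789.7 * 9.80665 = 7744.311505 m/s
mass ratio = exp(dv/ve) = exp(2078.2/7744.311505) = 1.30780716
m_prop = m_dry * (mr - 1) = 2759.4 * (1.30780716 - 1)
m_prop = 849.3631 kg

849.3631 kg


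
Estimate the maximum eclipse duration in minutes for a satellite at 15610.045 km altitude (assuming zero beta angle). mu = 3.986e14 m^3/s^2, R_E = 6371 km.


r = 21981.0450 km
T = 540.5458 min
Eclipse fraction = arcsin(R_E/r)/pi = arcsin(6371.0000/21981.0450)/pi
= arcsin(0.2898406)/pi = 0.09360231
Eclipse duration = 0.09360231 * 540.5458 = 50.5963 min

50.5963 minutes


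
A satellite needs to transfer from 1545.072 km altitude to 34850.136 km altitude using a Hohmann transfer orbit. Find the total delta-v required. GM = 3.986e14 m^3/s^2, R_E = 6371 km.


r1 = 7916.0720 km = 7.916072e+06 m
r2 = 41221.1360 km = 4.1221136e+07 m
dv1 = sqrt(mu/r1)*(sqrt(2*r2/(r1+r2)) - 1) = 2095.4363 m/s
dv2 = sqrt(mu/r2)*(1 - sqrt(2*r1/(r1+r2))) = 1344.5135 m/s
total dv = |dv1| + |dv2| = 2095.4363 + 1344.5135 = 3439.9498 m/s = 3.4399 km/s

3.4399 km/s


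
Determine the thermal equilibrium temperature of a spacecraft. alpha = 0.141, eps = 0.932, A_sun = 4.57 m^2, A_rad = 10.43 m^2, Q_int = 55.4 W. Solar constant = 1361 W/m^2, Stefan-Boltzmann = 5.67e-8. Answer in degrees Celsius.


Numerator = alpha*S*A_sun + Q_int = 0.141*1361*4.57 + 55.4 = 932.3876 W
Denominator = eps*sigma*A_rad = 0.932*5.67e-8*10.43 = 5.5116709e-07 W/K^4
T^4 = 1.6916604e+09 K^4
T = 202.8048 K = -70.3452 C

-70.3452 degrees Celsius


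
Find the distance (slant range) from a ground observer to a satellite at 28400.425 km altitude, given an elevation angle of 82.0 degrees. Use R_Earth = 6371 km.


h = 28400.425 km, el = 82.0 deg
d = -R_E*sin(el) + sqrt((R_E*sin(el))^2 + 2*R_E*h + h^2)
d = -6371.0000*sin(1.4312) + sqrt((6371.0000*0.9902681)^2 + 2*6371.0000*28400.425 + 28400.425^2)
d = 28451.1202 km

28451.1202 km


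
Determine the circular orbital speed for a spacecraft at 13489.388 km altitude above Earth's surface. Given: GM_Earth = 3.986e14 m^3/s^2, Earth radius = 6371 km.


r = R_E + alt = 6371.0 + 13489.388 = 19860.3880 km = 1.9860388e+07 m
v = sqrt(mu/r) = sqrt(3.986e14 / 1.9860388e+07) = 4479.9667 m/s = 4.4800 km/s

4.4800 km/s


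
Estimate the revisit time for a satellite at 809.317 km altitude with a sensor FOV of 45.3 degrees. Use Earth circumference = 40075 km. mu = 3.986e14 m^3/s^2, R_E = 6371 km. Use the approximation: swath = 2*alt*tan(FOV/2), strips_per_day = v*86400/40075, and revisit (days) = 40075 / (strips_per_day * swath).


swath = 2*809.317*tan(0.3953171) = 675.4302 km
v = sqrt(mu/r) = 7450.6959 m/s = 7.4507 km/s
strips/day = v*86400/40075 = 7.4507*86400/40075 = 16.0634
coverage/day = strips * swath = 16.0634 * 675.4302 = 10849.6946 km
revisit = 40075 / 10849.6946 = 3.6937 days

3.6937 days


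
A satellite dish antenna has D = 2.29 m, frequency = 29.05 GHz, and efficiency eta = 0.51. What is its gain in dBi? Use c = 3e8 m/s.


lambda = c/f = 3e8 / 2.905e+10 = 0.01032702 m
G = eta*(pi*D/lambda)^2 = 0.51*(pi*2.29/0.01032702)^2
G = 247508.8032 (linear)
G = 10*log10(247508.8032) = 53.9359 dBi

53.9359 dBi


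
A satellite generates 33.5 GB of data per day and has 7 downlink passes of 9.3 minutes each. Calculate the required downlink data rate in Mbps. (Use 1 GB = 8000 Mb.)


total contact time = 7 * 9.3 * 60 = 3906.0000 s
data = 33.5 GB = 268000.0000 Mb
rate = 268000.0000 / 3906.0000 = 68.6124 Mbps

68.6124 Mbps


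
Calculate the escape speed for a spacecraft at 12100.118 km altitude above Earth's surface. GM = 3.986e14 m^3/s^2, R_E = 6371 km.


r = 6371.0 + 12100.118 = 18471.1180 km = 1.8471118e+07 m
v_esc = sqrt(2*mu/r) = sqrt(2*3.986e14 / 1.8471118e+07)
v_esc = 6569.5717 m/s = 6.5696 km/s

6.5696 km/s


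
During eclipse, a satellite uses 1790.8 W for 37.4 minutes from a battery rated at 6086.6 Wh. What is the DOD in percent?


E_used = P * t / 60 = 1790.8 * 37.4 / 60 = 1116.2653 Wh
DOD = E_used / E_total * 100 = 1116.2653 / 6086.6 * 100
DOD = 18.3397 %

18.3397 %


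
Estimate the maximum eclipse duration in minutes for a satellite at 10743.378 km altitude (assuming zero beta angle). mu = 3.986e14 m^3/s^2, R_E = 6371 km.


r = 17114.3780 km
T = 371.3656 min
Eclipse fraction = arcsin(R_E/r)/pi = arcsin(6371.0000/17114.3780)/pi
= arcsin(0.3722601)/pi = 0.1214171
Eclipse duration = 0.1214171 * 371.3656 = 45.0901 min

45.0901 minutes


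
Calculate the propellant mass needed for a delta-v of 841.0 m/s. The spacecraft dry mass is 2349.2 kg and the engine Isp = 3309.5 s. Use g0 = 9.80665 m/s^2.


ve = Isp * g0 = 3309.5 * 9.80665 = 32455.108175 m/s
mass ratio = exp(dv/ve) = exp(841.0/32455.108175) = 1.02625137
m_prop = m_dry * (mr - 1) = 2349.2 * (1.02625137 - 1)
m_prop = 61.6697 kg

61.6697 kg


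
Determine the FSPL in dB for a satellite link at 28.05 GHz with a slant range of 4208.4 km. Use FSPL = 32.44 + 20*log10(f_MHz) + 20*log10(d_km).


f = 28.05 GHz = 28050.0000 MHz
d = 4208.4 km
FSPL = 32.44 + 20*log10(28050.0000) + 20*log10(4208.4)
FSPL = 32.44 + 88.9587 + 72.4823
FSPL = 193.8810 dB

193.8810 dB


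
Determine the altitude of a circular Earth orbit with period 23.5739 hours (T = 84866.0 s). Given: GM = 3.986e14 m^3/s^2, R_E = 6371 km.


T = 84866.0 s
r = (mu*T^2/(4*pi^2))^(1/3) = (3.986e14 * 84866.0^2 / (4*pi^2))^(1/3)
r = 4.1739606e+07 m = 41739.6056 km
alt = r - R_E = 41739.6056 - 6371 = 35368.6056 km

35368.6056 km


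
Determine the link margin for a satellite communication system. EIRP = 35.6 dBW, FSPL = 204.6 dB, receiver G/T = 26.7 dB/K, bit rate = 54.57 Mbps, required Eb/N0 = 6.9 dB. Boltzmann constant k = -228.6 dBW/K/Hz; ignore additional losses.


C/N0 = EIRP - FSPL + G/T - k = 35.6 - 204.6 + 26.7 - (-228.6)
C/N0 = 86.3000 dB-Hz
R_b = 54.57 Mbps = 5.457e+07 bps -> 10*log10(R_b) = 77.3695 dB-Hz
Eb/N0 = C/N0 - 10*log10(R_b) = 86.3000 - 77.3695 = 8.9305 dB
Margin = Eb/N0 - Eb/N0_req = 8.9305 - 6.9 = 2.0305 dB (link closes)

2.0305 dB


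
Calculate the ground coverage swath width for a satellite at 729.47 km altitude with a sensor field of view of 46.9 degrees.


FOV = 46.9 deg = 0.8185594 rad
swath = 2 * alt * tan(FOV/2) = 2 * 729.47 * tan(0.4092797)
swath = 2 * 729.47 * 0.4337751
swath = 632.8519 km

632.8519 km


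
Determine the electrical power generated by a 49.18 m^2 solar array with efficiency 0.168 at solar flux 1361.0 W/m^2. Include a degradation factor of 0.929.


P = area * eta * S * degradation
P = 49.18 * 0.168 * 1361.0 * 0.929
P = 10446.5201 W

10446.5201 W


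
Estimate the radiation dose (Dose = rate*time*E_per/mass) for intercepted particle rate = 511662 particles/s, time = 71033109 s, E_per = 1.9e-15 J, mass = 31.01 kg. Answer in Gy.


Total energy deposited = rate * time * E_per
  = 511662 * 71033109 * 1.9e-15 = 0.06905539 J
Dose = E_total / mass = 0.06905539 / 31.01
Dose = 0.002226875 Gy

0.0022 Gy


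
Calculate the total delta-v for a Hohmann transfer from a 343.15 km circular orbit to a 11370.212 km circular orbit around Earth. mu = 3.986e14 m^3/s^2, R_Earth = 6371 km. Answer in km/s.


r1 = 6714.1500 km = 6.71415e+06 m
r2 = 17741.2120 km = 1.7741212e+07 m
dv1 = sqrt(mu/r1)*(sqrt(2*r2/(r1+r2)) - 1) = 1575.9475 m/s
dv2 = sqrt(mu/r2)*(1 - sqrt(2*r1/(r1+r2))) = 1227.6137 m/s
total dv = |dv1| + |dv2| = 1575.9475 + 1227.6137 = 2803.5612 m/s = 2.8036 km/s

2.8036 km/s


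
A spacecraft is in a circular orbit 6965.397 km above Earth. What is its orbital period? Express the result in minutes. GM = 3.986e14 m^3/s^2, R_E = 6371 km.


r = 13336.3970 km = 1.3336397e+07 m
T = 2*pi*sqrt(r^3/mu) = 2*pi*sqrt(2.3720047e+21 / 3.986e14)
T = 15327.4177 s = 255.4570 min

255.4570 minutes


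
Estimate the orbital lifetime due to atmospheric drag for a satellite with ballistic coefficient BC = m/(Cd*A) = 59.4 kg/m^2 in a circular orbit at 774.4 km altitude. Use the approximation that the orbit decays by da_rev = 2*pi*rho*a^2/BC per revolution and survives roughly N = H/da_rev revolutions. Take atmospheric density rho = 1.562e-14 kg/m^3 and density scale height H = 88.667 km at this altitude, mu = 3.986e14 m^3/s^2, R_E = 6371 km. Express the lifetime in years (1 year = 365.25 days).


a = R_E + alt = 7145.4000 km = 7.1454e+06 m
da_rev = 2*pi*rho*a^2/BC = 2*pi*1.562e-14*(7.1454e+06)^2/59.4 = 0.0843582466 m per revolution
N = H/da_rev = 88667.0000 m / 0.0843582466 m = 1.0510768e+06 revolutions
P = 2*pi*sqrt(a^3/mu) = 6011.0597 s
lifetime = N*P = 1.0510768e+06 * 6011.0597 = 6.3180857e+09 s = 73125.9915 days
years = 73125.9915 / 365.25 = 200.2081 years

200.2081 years


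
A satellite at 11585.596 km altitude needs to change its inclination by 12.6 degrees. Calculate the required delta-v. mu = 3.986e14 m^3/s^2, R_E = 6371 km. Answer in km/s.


r = 17956.5960 km = 1.7956596e+07 m
V = sqrt(mu/r) = 4711.4723 m/s
di = 12.6 deg = 0.2199115 rad
dV = 2*V*sin(di/2) = 2*4711.4723*sin(0.1099557)
dV = 1034.0203 m/s = 1.0340 km/s

1.0340 km/s


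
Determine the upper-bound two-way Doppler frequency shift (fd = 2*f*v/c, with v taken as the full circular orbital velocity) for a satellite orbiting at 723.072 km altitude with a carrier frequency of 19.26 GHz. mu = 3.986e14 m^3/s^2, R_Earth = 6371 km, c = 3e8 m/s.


r = 7.094072e+06 m
v = sqrt(mu/r) = 7495.8494 m/s (worst-case radial velocity)
f = 19.26 GHz = 1.926e+10 Hz
fd = 2*f*v/c = 2*1.926e+10*7495.8494/3.0e+08
fd = 962467.0601 Hz

962467.0601 Hz


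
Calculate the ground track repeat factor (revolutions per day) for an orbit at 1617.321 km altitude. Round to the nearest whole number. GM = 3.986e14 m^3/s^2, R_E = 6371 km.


r = 7.988321e+06 m
T = 2*pi*sqrt(r^3/mu) = 7105.4974 s = 118.4250 min
revs/day = 1440 / 118.4250 = 12.1596
Rounded: 12 revolutions per day

12 revolutions per day


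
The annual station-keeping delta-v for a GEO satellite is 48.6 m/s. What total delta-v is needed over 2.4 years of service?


dV = rate * years = 48.6 * 2.4
dV = 116.6400 m/s

116.6400 m/s


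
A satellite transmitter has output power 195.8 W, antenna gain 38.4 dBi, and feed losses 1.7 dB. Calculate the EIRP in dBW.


Pt = 195.8 W = 22.9181 dBW
EIRP = Pt_dBW + Gt - losses = 22.9181 + 38.4 - 1.7 = 59.6181 dBW

59.6181 dBW


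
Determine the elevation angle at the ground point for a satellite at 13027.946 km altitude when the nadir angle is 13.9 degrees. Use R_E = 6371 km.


r = R_E + alt = 19398.9460 km
Law of sines in the satellite / Earth-center / ground-point triangle:
  sin(nadir)/R_E = sin(90 + el)/r  =>  cos(el) = (r/R_E)*sin(nadir)
cos(el) = (19398.9460 / 6371.0000) * sin(13.9 deg) = 0.7314661
el = arccos(0.7314661) = 42.9906 deg
(Earth-central angle = 90 - nadir - el = 33.1094 deg)

42.9906 degrees


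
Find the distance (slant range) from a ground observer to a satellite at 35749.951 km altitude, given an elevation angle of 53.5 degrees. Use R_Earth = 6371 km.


h = 35749.951 km, el = 53.5 deg
d = -R_E*sin(el) + sqrt((R_E*sin(el))^2 + 2*R_E*h + h^2)
d = -6371.0000*sin(0.9337511) + sqrt((6371.0000*0.8038569)^2 + 2*6371.0000*35749.951 + 35749.951^2)
d = 36828.7570 km

36828.7570 km


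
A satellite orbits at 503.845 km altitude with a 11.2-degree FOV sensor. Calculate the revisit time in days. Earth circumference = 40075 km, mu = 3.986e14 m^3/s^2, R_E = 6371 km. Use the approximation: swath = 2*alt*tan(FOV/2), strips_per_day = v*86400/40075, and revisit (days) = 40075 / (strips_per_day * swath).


swath = 2*503.845*tan(0.09773844) = 98.8049 km
v = sqrt(mu/r) = 7614.4264 m/s = 7.6144 km/s
strips/day = v*86400/40075 = 7.6144*86400/40075 = 16.4164
coverage/day = strips * swath = 16.4164 * 98.8049 = 1622.0183 km
revisit = 40075 / 1622.0183 = 24.7069 days

24.7069 days


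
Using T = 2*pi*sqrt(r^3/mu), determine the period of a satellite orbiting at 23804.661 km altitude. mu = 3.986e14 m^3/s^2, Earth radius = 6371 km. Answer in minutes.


r = 30175.6610 km = 3.0175661e+07 m
T = 2*pi*sqrt(r^3/mu) = 2*pi*sqrt(2.7477067e+22 / 3.986e14)
T = 52167.0657 s = 869.4511 min

869.4511 minutes
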